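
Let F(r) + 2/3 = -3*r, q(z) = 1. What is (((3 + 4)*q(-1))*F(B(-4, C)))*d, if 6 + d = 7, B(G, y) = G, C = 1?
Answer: 238/3 ≈ 79.333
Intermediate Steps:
d = 1 (d = -6 + 7 = 1)
F(r) = -2/3 - 3*r
(((3 + 4)*q(-1))*F(B(-4, C)))*d = (((3 + 4)*1)*(-2/3 - 3*(-4)))*1 = ((7*1)*(-2/3 + 12))*1 = (7*(34/3))*1 = (238/3)*1 = 238/3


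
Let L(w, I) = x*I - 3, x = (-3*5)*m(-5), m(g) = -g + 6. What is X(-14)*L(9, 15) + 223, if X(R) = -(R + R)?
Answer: -69161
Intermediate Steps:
m(g) = 6 - g
x = -165 (x = (-3*5)*(6 - 1*(-5)) = -15*(6 + 5) = -15*11 = -165)
X(R) = -2*R
L(w, I) = -3 - 165*I (L(w, I) = -165*I - 3 = -3 - 165*I)
X(-14)*L(9, 15) + 223 = (-2*(-14))*(-3 - 165*15) + 223 = 28*(-3 - 2475) + 223 = 28*(-2478) + 223 = -69384 + 223 = -69161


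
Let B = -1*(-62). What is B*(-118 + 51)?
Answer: -4154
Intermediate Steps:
B = 62
B*(-118 + 51) = 62*(-118 + 51) = 62*(-67) = -4154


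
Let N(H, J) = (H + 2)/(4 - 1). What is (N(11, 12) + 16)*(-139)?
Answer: -8479/3 ≈ -2826.3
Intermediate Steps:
N(H, J) = ⅔ + H/3 (N(H, J) = (2 + H)/3 = (2 + H)*(⅓) = ⅔ + H/3)
(N(11, 12) + 16)*(-139) = ((⅔ + (⅓)*11) + 16)*(-139) = ((⅔ + 11/3) + 16)*(-139) = (13/3 + 16)*(-139) = (61/3)*(-139) = -8479/3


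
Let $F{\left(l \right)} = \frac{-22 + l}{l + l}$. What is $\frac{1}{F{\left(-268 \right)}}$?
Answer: $\frac{268}{145} \approx 1.8483$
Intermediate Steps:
$F{\left(l \right)} = \frac{-22 + l}{2 l}$
$\frac{1}{F{\left(-268 \right)}} = \frac{1}{\frac{1}{2} \frac{1}{-268} \left(-22 - 268\right)} = \frac{1}{\frac{1}{2} \left(- \frac{1}{268}\right) \left(-290\right)} = \frac{1}{\frac{145}{268}} = \frac{268}{145}$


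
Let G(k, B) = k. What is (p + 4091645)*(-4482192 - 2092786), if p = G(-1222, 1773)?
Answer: -26894441235694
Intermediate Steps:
p = -1222
(p + 4091645)*(-4482192 - 2092786) = (-1222 + 4091645)*(-4482192 - 2092786) = 4090423*(-6574978) = -26894441235694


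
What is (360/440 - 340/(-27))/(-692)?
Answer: -3983/205524 ≈ -0.019380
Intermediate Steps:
(360/440 - 340/(-27))/(-692) = (360*(1/440) - 340*(-1/27))*(-1/692) = (9/11 + 340/27)*(-1/692) = (3983/297)*(-1/692) = -3983/205524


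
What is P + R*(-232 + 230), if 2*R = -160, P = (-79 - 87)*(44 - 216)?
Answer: 28712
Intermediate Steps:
P = 28552 (P = -166*(-172) = 28552)
R = -80 (R = (1/2)*(-160) = -80)
P + R*(-232 + 230) = 28552 - 80*(-232 + 230) = 28552 - 80*(-2) = 28552 + 160 = 28712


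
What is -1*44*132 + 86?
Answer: -5722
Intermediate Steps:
-1*44*132 + 86 = -44*132 + 86 = -5808 + 86 = -5722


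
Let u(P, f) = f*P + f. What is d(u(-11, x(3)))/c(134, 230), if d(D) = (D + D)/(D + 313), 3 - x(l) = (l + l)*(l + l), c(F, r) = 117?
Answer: 220/25077 ≈ 0.0087730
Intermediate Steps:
x(l) = 3 - 4*l² (x(l) = 3 - (l + l)*(l + l) = 3 - 2*l*2*l = 3 - 4*l²)
u(P, f) = f + P*f (u(P, f) = P*f + f = f + P*f)
d(D) = 2*D/(313 + D) (d(D) = (2*D)/(313 + D) = 2*D/(313 + D))
d(u(-11, x(3)))/c(134, 230) = (2*((3 - 4*3²)*(1 - 11))/(313 + (3 - 4*3²)*(1 - 11)))/117 = (2*((3 - 4*9)*(-10))/(313 + (3 - 4*9)*(-10)))*(1/117) = (2*((3 - 36)*(-10))/(313 + (3 - 36)*(-10)))*(1/117) = (2*(-33*(-10))/(313 - 33*(-10)))*(1/117) = (2*330/(313 + 330))*(1/117) = (2*330/643)*(1/117) = (2*330*(1/643))*(1/117) = (660/643)*(1/117) = 220/25077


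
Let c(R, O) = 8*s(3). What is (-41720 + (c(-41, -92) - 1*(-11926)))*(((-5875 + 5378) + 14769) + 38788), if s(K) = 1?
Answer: -1580445160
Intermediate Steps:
c(R, O) = 8 (c(R, O) = 8*1 = 8)
(-41720 + (c(-41, -92) - 1*(-11926)))*(((-5875 + 5378) + 14769) + 38788) = (-41720 + (8 - 1*(-11926)))*(((-5875 + 5378) + 14769) + 38788) = (-41720 + (8 + 11926))*((-497 + 14769) + 38788) = (-41720 + 11934)*(14272 + 38788) = -29786*53060 = -1580445160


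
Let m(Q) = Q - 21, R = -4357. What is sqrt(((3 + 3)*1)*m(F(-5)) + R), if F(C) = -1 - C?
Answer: 7*I*sqrt(91) ≈ 66.776*I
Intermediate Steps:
m(Q) = -21 + Q
sqrt(((3 + 3)*1)*m(F(-5)) + R) = sqrt(((3 + 3)*1)*(-21 + (-1 - 1*(-5))) - 4357) = sqrt((6*1)*(-21 + (-1 + 5)) - 4357) = sqrt(6*(-21 + 4) - 4357) = sqrt(6*(-17) - 4357) = sqrt(-102 - 4357) = sqrt(-4459) = 7*I*sqrt(91)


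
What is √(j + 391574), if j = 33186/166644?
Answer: √33562045456402/9258 ≈ 625.76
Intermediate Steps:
j = 5531/27774 (j = 33186*(1/166644) = 5531/27774 ≈ 0.19914)
√(j + 391574) = √(5531/27774 + 391574) = √(10875581807/27774) = √33562045456402/9258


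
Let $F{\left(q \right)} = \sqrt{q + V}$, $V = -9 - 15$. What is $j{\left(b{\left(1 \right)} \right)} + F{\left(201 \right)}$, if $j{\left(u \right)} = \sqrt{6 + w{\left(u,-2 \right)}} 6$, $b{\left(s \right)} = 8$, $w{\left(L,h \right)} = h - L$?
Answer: $\sqrt{177} + 12 i \approx 13.304 + 12.0 i$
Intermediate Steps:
$V = -24$
$j{\left(u \right)} = 6 \sqrt{4 - u}$ ($j{\left(u \right)} = \sqrt{6 - \left(2 + u\right)} 6 = \sqrt{4 - u} 6 = 6 \sqrt{4 - u}$)
$F{\left(q \right)} = \sqrt{-24 + q}$ ($F{\left(q \right)} = \sqrt{q - 24} = \sqrt{-24 + q}$)
$j{\left(b{\left(1 \right)} \right)} + F{\left(201 \right)} = 6 \sqrt{4 - 8} + \sqrt{-24 + 201} = 6 \sqrt{4 - 8} + \sqrt{177} = 6 \sqrt{-4} + \sqrt{177} = 6 \cdot 2 i + \sqrt{177} = 12 i + \sqrt{177} = \sqrt{177} + 12 i$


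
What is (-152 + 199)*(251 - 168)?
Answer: 3901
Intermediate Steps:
(-152 + 199)*(251 - 168) = 47*83 = 3901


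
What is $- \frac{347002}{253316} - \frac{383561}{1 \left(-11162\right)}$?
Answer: $\frac{11661112744}{353439149} \approx 32.993$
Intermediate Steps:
$- \frac{347002}{253316} - \frac{383561}{1 \left(-11162\right)} = \left(-347002\right) \frac{1}{253316} - \frac{383561}{-11162} = - \frac{173501}{126658} - - \frac{383561}{11162} = - \frac{173501}{126658} + \frac{383561}{11162} = \frac{11661112744}{353439149}$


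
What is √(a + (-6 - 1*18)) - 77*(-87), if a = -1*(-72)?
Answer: 6699 + 4*√3 ≈ 6705.9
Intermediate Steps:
a = 72
√(a + (-6 - 1*18)) - 77*(-87) = √(72 + (-6 - 1*18)) - 77*(-87) = √(72 + (-6 - 18)) + 6699 = √(72 - 24) + 6699 = √48 + 6699 = 4*√3 + 6699 = 6699 + 4*√3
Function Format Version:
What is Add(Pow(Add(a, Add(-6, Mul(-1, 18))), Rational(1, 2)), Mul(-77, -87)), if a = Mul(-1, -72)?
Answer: Add(6699, Mul(4, Pow(3, Rational(1, 2)))) ≈ 6705.9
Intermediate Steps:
a = 72
Add(Pow(Add(a, Add(-6, Mul(-1, 18))), Rational(1, 2)), Mul(-77, -87)) = Add(Pow(Add(72, Add(-6, Mul(-1, 18))), Rational(1, 2)), Mul(-77, -87)) = Add(Pow(Add(72, Add(-6, -18)), Rational(1, 2)), 6699) = Add(Pow(Add(72, -24), Rational(1, 2)), 6699) = Add(Pow(48, Rational(1, 2)), 6699) = Add(Mul(4, Pow(3, Rational(1, 2))), 6699) = Add(6699, Mul(4, Pow(3, Rational(1, 2))))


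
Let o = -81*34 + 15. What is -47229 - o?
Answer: -44490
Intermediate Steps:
o = -2739 (o = -2754 + 15 = -2739)
-47229 - o = -47229 - 1*(-2739) = -47229 + 2739 = -44490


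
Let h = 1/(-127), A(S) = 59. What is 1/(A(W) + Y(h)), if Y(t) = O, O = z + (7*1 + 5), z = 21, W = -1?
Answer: 1/92 ≈ 0.010870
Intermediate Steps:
h = -1/127 ≈ -0.0078740
O = 33 (O = 21 + (7*1 + 5) = 21 + (7 + 5) = 21 + 12 = 33)
Y(t) = 33
1/(A(W) + Y(h)) = 1/(59 + 33) = 1/92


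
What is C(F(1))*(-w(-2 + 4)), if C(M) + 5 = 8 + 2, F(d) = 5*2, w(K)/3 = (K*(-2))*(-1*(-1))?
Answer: 60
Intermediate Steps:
w(K) = -6*K (w(K) = 3*((K*(-2))*(-1*(-1))) = 3*(-2*K*1) = 3*(-2*K) = -6*K)
F(d) = 10
C(M) = 5 (C(M) = -5 + (8 + 2) = -5 + 10 = 5)
C(F(1))*(-w(-2 + 4)) = 5*(-(-6)*(-2 + 4)) = 5*(-(-6)*2) = 5*(-1*(-12)) = 5*12 = 60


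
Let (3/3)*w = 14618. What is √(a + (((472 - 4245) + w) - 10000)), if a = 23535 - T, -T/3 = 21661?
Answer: √89363 ≈ 298.94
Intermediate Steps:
T = -64983 (T = -3*21661 = -64983)
w = 14618
a = 88518 (a = 23535 - 1*(-64983) = 23535 + 64983 = 88518)
√(a + (((472 - 4245) + w) - 10000)) = √(88518 + (((472 - 4245) + 14618) - 10000)) = √(88518 + ((-3773 + 14618) - 10000)) = √(88518 + (10845 - 10000)) = √(88518 + 845) = √89363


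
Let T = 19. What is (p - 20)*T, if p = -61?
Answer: -1539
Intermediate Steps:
(p - 20)*T = (-61 - 20)*19 = -81*19 = -1539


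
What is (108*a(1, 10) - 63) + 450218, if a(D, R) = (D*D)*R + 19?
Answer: 453287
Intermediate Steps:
a(D, R) = 19 + R*D² (a(D, R) = D²*R + 19 = R*D² + 19 = 19 + R*D²)
(108*a(1, 10) - 63) + 450218 = (108*(19 + 10*1²) - 63) + 450218 = (108*(19 + 10*1) - 63) + 450218 = (108*(19 + 10) - 63) + 450218 = (108*29 - 63) + 450218 = (3132 - 63) + 450218 = 3069 + 450218 = 453287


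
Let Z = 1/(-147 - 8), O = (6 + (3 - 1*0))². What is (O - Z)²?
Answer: 157653136/24025 ≈ 6562.0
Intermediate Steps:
O = 81 (O = (6 + (3 + 0))² = (6 + 3)² = 9² = 81)
Z = -1/155 (Z = 1/(-155) = -1/155 ≈ -0.0064516)
(O - Z)² = (81 - 1*(-1/155))² = (81 + 1/155)² = (12556/155)² = 157653136/24025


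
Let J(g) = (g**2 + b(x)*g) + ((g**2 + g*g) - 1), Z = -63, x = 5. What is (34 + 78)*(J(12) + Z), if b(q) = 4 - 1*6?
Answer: 38528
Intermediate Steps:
b(q) = -2 (b(q) = 4 - 6 = -2)
J(g) = -1 - 2*g + 3*g**2 (J(g) = (g**2 - 2*g) + ((g**2 + g*g) - 1) = (g**2 - 2*g) + ((g**2 + g**2) - 1) = (g**2 - 2*g) + (2*g**2 - 1) = (g**2 - 2*g) + (-1 + 2*g**2) = -1 - 2*g + 3*g**2)
(34 + 78)*(J(12) + Z) = (34 + 78)*((-1 - 2*12 + 3*12**2) - 63) = 112*((-1 - 24 + 3*144) - 63) = 112*((-1 - 24 + 432) - 63) = 112*(407 - 63) = 112*344 = 38528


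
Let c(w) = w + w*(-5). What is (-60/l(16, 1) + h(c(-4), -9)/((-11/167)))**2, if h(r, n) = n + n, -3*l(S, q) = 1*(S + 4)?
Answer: 9641025/121 ≈ 79678.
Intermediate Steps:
l(S, q) = -4/3 - S/3 (l(S, q) = -(S + 4)/3 = -(4 + S)/3 = -4/3 - S/3)
c(w) = -4*w (c(w) = w - 5*w = -4*w)
h(r, n) = 2*n
(-60/l(16, 1) + h(c(-4), -9)/((-11/167)))**2 = (-60/(-4/3 - 1/3*16) + (2*(-9))/((-11/167)))**2 = (-60/(-4/3 - 16/3) - 18/((-11*1/167)))**2 = (-60/(-20/3) - 18/(-11/167))**2 = (-60*(-3/20) - 18*(-167/11))**2 = (9 + 3006/11)**2 = (3105/11)**2 = 9641025/121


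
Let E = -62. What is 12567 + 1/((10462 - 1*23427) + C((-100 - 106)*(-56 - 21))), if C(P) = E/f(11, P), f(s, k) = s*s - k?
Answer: 2564698515960/204082003 ≈ 12567.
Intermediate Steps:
f(s, k) = s**2 - k
C(P) = -62/(121 - P) (C(P) = -62/(11**2 - P) = -62/(121 - P))
12567 + 1/((10462 - 1*23427) + C((-100 - 106)*(-56 - 21))) = 12567 + 1/((10462 - 1*23427) + 62/(-121 + (-100 - 106)*(-56 - 21))) = 12567 + 1/((10462 - 23427) + 62/(-121 - 206*(-77))) = 12567 + 1/(-12965 + 62/(-121 + 15862)) = 12567 + 1/(-12965 + 62/15741) = 12567 + 1/(-204082003/15741) = 12567 - 15741/204082003 = 2564698515960/204082003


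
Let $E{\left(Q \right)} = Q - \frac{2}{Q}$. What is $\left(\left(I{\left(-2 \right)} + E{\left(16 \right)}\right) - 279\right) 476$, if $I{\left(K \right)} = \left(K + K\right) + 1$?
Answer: $- \frac{253351}{2} \approx -1.2668 \cdot 10^{5}$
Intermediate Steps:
$I{\left(K \right)} = 1 + 2 K$ ($I{\left(K \right)} = 2 K + 1 = 1 + 2 K$)
$\left(\left(I{\left(-2 \right)} + E{\left(16 \right)}\right) - 279\right) 476 = \left(\left(\left(1 + 2 \left(-2\right)\right) + \left(16 - \frac{2}{16}\right)\right) - 279\right) 476 = \left(\left(\left(1 - 4\right) + \left(16 - \frac{1}{8}\right)\right) - 279\right) 476 = \left(\left(-3 + \left(16 - \frac{1}{8}\right)\right) - 279\right) 476 = \left(\left(-3 + \frac{127}{8}\right) - 279\right) 476 = \left(\frac{103}{8} - 279\right) 476 = \left(- \frac{2129}{8}\right) 476 = - \frac{253351}{2}$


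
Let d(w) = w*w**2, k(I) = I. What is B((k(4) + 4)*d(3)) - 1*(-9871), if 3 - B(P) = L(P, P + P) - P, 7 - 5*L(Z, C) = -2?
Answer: 50441/5 ≈ 10088.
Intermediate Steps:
L(Z, C) = 9/5 (L(Z, C) = 7/5 - 1/5*(-2) = 7/5 + 2/5 = 9/5)
d(w) = w**3
B(P) = 6/5 + P (B(P) = 3 - (9/5 - P) = 3 + (-9/5 + P) = 6/5 + P)
B((k(4) + 4)*d(3)) - 1*(-9871) = (6/5 + (4 + 4)*3**3) - 1*(-9871) = (6/5 + 8*27) + 9871 = (6/5 + 216) + 9871 = 1086/5 + 9871 = 50441/5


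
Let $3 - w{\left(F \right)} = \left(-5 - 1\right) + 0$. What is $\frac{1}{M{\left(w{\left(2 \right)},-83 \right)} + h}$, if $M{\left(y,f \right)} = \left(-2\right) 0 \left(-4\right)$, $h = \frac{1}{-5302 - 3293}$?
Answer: $-8595$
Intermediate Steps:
$w{\left(F \right)} = 9$ ($w{\left(F \right)} = 3 - \left(\left(-5 - 1\right) + 0\right) = 3 - \left(-6 + 0\right) = 3 - -6 = 3 + 6 = 9$)
$h = - \frac{1}{8595}$ ($h = \frac{1}{-5302 - 3293} = \frac{1}{-8595} = - \frac{1}{8595} \approx -0.00011635$)
$M{\left(y,f \right)} = 0$ ($M{\left(y,f \right)} = 0 \left(-4\right) = 0$)
$\frac{1}{M{\left(w{\left(2 \right)},-83 \right)} + h} = \frac{1}{0 - \frac{1}{8595}} = \frac{1}{- \frac{1}{8595}} = -8595$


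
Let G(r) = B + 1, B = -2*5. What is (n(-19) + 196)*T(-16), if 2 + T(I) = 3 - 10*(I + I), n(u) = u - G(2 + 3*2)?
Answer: 59706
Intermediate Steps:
B = -10
G(r) = -9 (G(r) = -10 + 1 = -9)
n(u) = 9 + u (n(u) = u - 1*(-9) = u + 9 = 9 + u)
T(I) = 1 - 20*I (T(I) = -2 + (3 - 10*(I + I)) = -2 + (3 - 10*2*I) = -2 + (3 - 20*I) = 1 - 20*I)
(n(-19) + 196)*T(-16) = ((9 - 19) + 196)*(1 - 20*(-16)) = (-10 + 196)*(1 + 320) = 186*321 = 59706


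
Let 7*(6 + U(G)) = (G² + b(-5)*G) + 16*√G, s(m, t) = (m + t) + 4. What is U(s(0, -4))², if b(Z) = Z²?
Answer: 36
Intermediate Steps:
s(m, t) = 4 + m + t
U(G) = -6 + G²/7 + 16*√G/7 + 25*G/7 (U(G) = -6 + ((G² + (-5)²*G) + 16*√G)/7 = -6 + ((G² + 25*G) + 16*√G)/7 = -6 + (G² + 16*√G + 25*G)/7 = -6 + (G²/7 + 16*√G/7 + 25*G/7) = -6 + G²/7 + 16*√G/7 + 25*G/7)
U(s(0, -4))² = (-6 + (4 + 0 - 4)²/7 + 16*√(4 + 0 - 4)/7 + 25*(4 + 0 - 4)/7)² = (-6 + (⅐)*0² + 16*√0/7 + (25/7)*0)² = (-6 + (⅐)*0 + (16/7)*0 + 0)² = (-6 + 0 + 0 + 0)² = (-6)² = 36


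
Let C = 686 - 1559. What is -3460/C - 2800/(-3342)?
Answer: 2334620/486261 ≈ 4.8012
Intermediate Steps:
C = -873
-3460/C - 2800/(-3342) = -3460/(-873) - 2800/(-3342) = -3460*(-1/873) - 2800*(-1/3342) = 3460/873 + 1400/1671 = 2334620/486261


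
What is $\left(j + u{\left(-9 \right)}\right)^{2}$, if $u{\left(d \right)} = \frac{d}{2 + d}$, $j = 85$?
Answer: $\frac{364816}{49} \approx 7445.2$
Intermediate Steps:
$u{\left(d \right)} = \frac{d}{2 + d}$
$\left(j + u{\left(-9 \right)}\right)^{2} = \left(85 - \frac{9}{2 - 9}\right)^{2} = \left(85 - \frac{9}{-7}\right)^{2} = \left(85 - - \frac{9}{7}\right)^{2} = \left(85 + \frac{9}{7}\right)^{2} = \left(\frac{604}{7}\right)^{2} = \frac{364816}{49}$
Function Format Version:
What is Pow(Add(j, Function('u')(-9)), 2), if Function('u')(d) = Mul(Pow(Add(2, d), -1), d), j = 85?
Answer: Rational(364816, 49) ≈ 7445.2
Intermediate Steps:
Function('u')(d) = Mul(d, Pow(Add(2, d), -1))
Pow(Add(j, Function('u')(-9)), 2) = Pow(Add(85, Mul(-9, Pow(Add(2, -9), -1))), 2) = Pow(Add(85, Mul(-9, Pow(-7, -1))), 2) = Pow(Add(85, Mul(-9, Rational(-1, 7))), 2) = Pow(Add(85, Rational(9, 7)), 2) = Pow(Rational(604, 7), 2) = Rational(364816, 49)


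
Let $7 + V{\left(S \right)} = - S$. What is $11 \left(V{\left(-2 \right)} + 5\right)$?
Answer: $0$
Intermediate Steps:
$V{\left(S \right)} = -7 - S$
$11 \left(V{\left(-2 \right)} + 5\right) = 11 \left(\left(-7 - -2\right) + 5\right) = 11 \left(\left(-7 + 2\right) + 5\right) = 11 \left(-5 + 5\right) = 11 \cdot 0 = 0$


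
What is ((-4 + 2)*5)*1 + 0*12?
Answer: -10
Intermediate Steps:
((-4 + 2)*5)*1 + 0*12 = -2*5*1 + 0 = -10*1 + 0 = -10 + 0 = -10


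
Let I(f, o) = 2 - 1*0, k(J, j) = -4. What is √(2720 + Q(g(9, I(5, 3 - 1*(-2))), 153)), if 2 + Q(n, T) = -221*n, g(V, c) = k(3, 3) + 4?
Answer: 3*√302 ≈ 52.134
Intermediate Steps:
I(f, o) = 2 (I(f, o) = 2 + 0 = 2)
g(V, c) = 0 (g(V, c) = -4 + 4 = 0)
Q(n, T) = -2 - 221*n
√(2720 + Q(g(9, I(5, 3 - 1*(-2))), 153)) = √(2720 + (-2 - 221*0)) = √(2720 + (-2 + 0)) = √(2720 - 2) = √2718 = 3*√302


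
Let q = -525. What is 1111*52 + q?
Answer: 57247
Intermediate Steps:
1111*52 + q = 1111*52 - 525 = 57772 - 525 = 57247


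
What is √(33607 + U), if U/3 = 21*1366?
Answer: √119665 ≈ 345.93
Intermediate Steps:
U = 86058 (U = 3*(21*1366) = 3*28686 = 86058)
√(33607 + U) = √(33607 + 86058) = √119665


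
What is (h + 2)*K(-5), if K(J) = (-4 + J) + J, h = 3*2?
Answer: -112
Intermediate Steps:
h = 6
K(J) = -4 + 2*J
(h + 2)*K(-5) = (6 + 2)*(-4 + 2*(-5)) = 8*(-4 - 10) = 8*(-14) = -112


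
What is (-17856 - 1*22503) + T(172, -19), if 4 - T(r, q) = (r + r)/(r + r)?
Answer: -40356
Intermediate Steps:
T(r, q) = 3 (T(r, q) = 4 - (r + r)/(r + r) = 4 - 2*r/(2*r) = 4 - 2*r*1/(2*r) = 4 - 1*1 = 4 - 1 = 3)
(-17856 - 1*22503) + T(172, -19) = (-17856 - 1*22503) + 3 = (-17856 - 22503) + 3 = -40359 + 3 = -40356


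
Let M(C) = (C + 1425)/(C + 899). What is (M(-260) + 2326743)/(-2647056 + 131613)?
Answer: -1486789942/1607368077 ≈ -0.92498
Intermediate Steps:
M(C) = (1425 + C)/(899 + C)
(M(-260) + 2326743)/(-2647056 + 131613) = ((1425 - 260)/(899 - 260) + 2326743)/(-2647056 + 131613) = (1165/639 + 2326743)/(-2515443) = ((1/639)*1165 + 2326743)*(-1/2515443) = (1165/639 + 2326743)*(-1/2515443) = (1486789942/639)*(-1/2515443) = -1486789942/1607368077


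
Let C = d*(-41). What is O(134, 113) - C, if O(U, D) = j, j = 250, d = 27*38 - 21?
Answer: 41455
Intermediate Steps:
d = 1005 (d = 1026 - 21 = 1005)
O(U, D) = 250
C = -41205 (C = 1005*(-41) = -41205)
O(134, 113) - C = 250 - 1*(-41205) = 250 + 41205 = 41455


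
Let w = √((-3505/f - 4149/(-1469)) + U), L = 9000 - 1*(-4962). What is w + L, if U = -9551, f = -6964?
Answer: 13962 + I*√249803564365080115/5115058 ≈ 13962.0 + 97.712*I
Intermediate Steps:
L = 13962 (L = 9000 + 4962 = 13962)
w = I*√249803564365080115/5115058 (w = √((-3505/(-6964) - 4149/(-1469)) - 9551) = √((-3505*(-1/6964) - 4149*(-1/1469)) - 9551) = √((3505/6964 + 4149/1469) - 9551) = √(34042481/10230116 - 9551) = √(-97673795435/10230116) = I*√249803564365080115/5115058 ≈ 97.712*I)
w + L = I*√249803564365080115/5115058 + 13962 = 13962 + I*√249803564365080115/5115058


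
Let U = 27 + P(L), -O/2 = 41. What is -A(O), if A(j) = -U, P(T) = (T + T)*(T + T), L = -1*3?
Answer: 63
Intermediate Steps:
L = -3
P(T) = 4*T² (P(T) = (2*T)*(2*T) = 4*T²)
O = -82 (O = -2*41 = -82)
U = 63 (U = 27 + 4*(-3)² = 27 + 4*9 = 27 + 36 = 63)
A(j) = -63 (A(j) = -1*63 = -63)
-A(O) = -1*(-63) = 63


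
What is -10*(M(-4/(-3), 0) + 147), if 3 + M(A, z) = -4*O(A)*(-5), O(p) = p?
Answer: -5120/3 ≈ -1706.7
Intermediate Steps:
M(A, z) = -3 + 20*A (M(A, z) = -3 - 4*A*(-5) = -3 + 20*A)
-10*(M(-4/(-3), 0) + 147) = -10*((-3 + 20*(-4/(-3))) + 147) = -10*((-3 + 20*(-4*(-⅓))) + 147) = -10*((-3 + 20*(4/3)) + 147) = -10*((-3 + 80/3) + 147) = -10*(71/3 + 147) = -10*512/3 = -5120/3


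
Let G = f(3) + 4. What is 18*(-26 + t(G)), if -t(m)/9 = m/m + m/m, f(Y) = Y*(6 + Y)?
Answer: -792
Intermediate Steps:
G = 31 (G = 3*(6 + 3) + 4 = 3*9 + 4 = 27 + 4 = 31)
t(m) = -18 (t(m) = -9*(m/m + m/m) = -9*(1 + 1) = -9*2 = -18)
18*(-26 + t(G)) = 18*(-26 - 18) = 18*(-44) = -792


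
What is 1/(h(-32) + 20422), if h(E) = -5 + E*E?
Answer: 1/21441 ≈ 4.6640e-5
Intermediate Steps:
h(E) = -5 + E²
1/(h(-32) + 20422) = 1/((-5 + (-32)²) + 20422) = 1/((-5 + 1024) + 20422) = 1/(1019 + 20422) = 1/21441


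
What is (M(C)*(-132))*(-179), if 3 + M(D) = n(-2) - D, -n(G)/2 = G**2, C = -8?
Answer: -70884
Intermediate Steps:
n(G) = -2*G**2
M(D) = -11 - D (M(D) = -3 + (-2*(-2)**2 - D) = -3 + (-2*4 - D) = -3 + (-8 - D) = -11 - D)
(M(C)*(-132))*(-179) = ((-11 - 1*(-8))*(-132))*(-179) = ((-11 + 8)*(-132))*(-179) = -3*(-132)*(-179) = 396*(-179) = -70884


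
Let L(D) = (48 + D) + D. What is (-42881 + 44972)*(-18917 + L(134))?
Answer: -38894691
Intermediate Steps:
L(D) = 48 + 2*D
(-42881 + 44972)*(-18917 + L(134)) = (-42881 + 44972)*(-18917 + (48 + 2*134)) = 2091*(-18917 + (48 + 268)) = 2091*(-18917 + 316) = 2091*(-18601) = -38894691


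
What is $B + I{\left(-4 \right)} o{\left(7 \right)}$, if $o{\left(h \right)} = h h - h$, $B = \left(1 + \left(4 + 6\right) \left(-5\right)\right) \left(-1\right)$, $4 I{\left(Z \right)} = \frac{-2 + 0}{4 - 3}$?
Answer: $28$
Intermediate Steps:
$I{\left(Z \right)} = - \frac{1}{2}$ ($I{\left(Z \right)} = \frac{\left(-2 + 0\right) \frac{1}{4 - 3}}{4} = \frac{\left(-2\right) 1^{-1}}{4} = \frac{\left(-2\right) 1}{4} = \frac{1}{4} \left(-2\right) = - \frac{1}{2}$)
$B = 49$ ($B = \left(1 + 10 \left(-5\right)\right) \left(-1\right) = \left(1 - 50\right) \left(-1\right) = \left(-49\right) \left(-1\right) = 49$)
$o{\left(h \right)} = h^{2} - h$
$B + I{\left(-4 \right)} o{\left(7 \right)} = 49 - \frac{7 \left(-1 + 7\right)}{2} = 49 - \frac{7 \cdot 6}{2} = 49 - 21 = 28$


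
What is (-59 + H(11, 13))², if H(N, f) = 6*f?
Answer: 361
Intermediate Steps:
(-59 + H(11, 13))² = (-59 + 6*13)² = (-59 + 78)² = 19² = 361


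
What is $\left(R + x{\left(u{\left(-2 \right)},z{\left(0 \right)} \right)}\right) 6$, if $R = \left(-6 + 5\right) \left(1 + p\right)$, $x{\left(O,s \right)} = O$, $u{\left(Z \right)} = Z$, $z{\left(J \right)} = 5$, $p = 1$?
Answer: $-24$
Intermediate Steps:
$R = -2$ ($R = \left(-6 + 5\right) \left(1 + 1\right) = \left(-1\right) 2 = -2$)
$\left(R + x{\left(u{\left(-2 \right)},z{\left(0 \right)} \right)}\right) 6 = \left(-2 - 2\right) 6 = \left(-4\right) 6 = -24$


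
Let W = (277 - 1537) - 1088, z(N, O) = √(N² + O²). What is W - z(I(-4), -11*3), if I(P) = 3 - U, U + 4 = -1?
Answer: -2348 - √1153 ≈ -2382.0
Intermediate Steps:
U = -5 (U = -4 - 1 = -5)
I(P) = 8 (I(P) = 3 - 1*(-5) = 3 + 5 = 8)
W = -2348 (W = -1260 - 1088 = -2348)
W - z(I(-4), -11*3) = -2348 - √(8² + (-11*3)²) = -2348 - √(64 + (-33)²) = -2348 - √(64 + 1089) = -2348 - √1153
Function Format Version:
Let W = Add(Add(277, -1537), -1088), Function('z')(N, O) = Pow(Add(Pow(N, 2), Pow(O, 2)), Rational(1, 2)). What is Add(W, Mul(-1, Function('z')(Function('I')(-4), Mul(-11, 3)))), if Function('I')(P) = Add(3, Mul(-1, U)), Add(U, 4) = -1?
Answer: Add(-2348, Mul(-1, Pow(1153, Rational(1, 2)))) ≈ -2382.0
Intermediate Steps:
U = -5 (U = Add(-4, -1) = -5)
Function('I')(P) = 8 (Function('I')(P) = Add(3, Mul(-1, -5)) = Add(3, 5) = 8)
W = -2348 (W = Add(-1260, -1088) = -2348)
Add(W, Mul(-1, Function('z')(Function('I')(-4), Mul(-11, 3)))) = Add(-2348, Mul(-1, Pow(Add(Pow(8, 2), Pow(Mul(-11, 3), 2)), Rational(1, 2)))) = Add(-2348, Mul(-1, Pow(Add(64, Pow(-33, 2)), Rational(1, 2)))) = Add(-2348, Mul(-1, Pow(Add(64, 1089), Rational(1, 2)))) = Add(-2348, Mul(-1, Pow(1153, Rational(1, 2))))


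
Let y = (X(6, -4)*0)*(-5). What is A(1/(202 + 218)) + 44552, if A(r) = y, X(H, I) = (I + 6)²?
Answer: 44552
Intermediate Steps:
X(H, I) = (6 + I)²
y = 0 (y = ((6 - 4)²*0)*(-5) = (2²*0)*(-5) = (4*0)*(-5) = 0*(-5) = 0)
A(r) = 0
A(1/(202 + 218)) + 44552 = 0 + 44552 = 44552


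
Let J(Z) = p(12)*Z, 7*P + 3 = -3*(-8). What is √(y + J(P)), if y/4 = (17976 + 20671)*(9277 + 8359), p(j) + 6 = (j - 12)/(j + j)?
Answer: 5*√109052558 ≈ 52214.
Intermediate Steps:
P = 3 (P = -3/7 + (-3*(-8))/7 = -3/7 + (⅐)*24 = -3/7 + 24/7 = 3)
p(j) = -6 + (-12 + j)/(2*j) (p(j) = -6 + (j - 12)/(j + j) = -6 + (-12 + j)/((2*j)) = -6 + (-12 + j)*(1/(2*j)) = -6 + (-12 + j)/(2*j))
J(Z) = -6*Z (J(Z) = (-11/2 - 6/12)*Z = (-11/2 - 6*1/12)*Z = (-11/2 - ½)*Z = -6*Z)
y = 2726313968 (y = 4*((17976 + 20671)*(9277 + 8359)) = 4*(38647*17636) = 4*681578492 = 2726313968)
√(y + J(P)) = √(2726313968 - 6*3) = √(2726313968 - 18) = √2726313950 = 5*√109052558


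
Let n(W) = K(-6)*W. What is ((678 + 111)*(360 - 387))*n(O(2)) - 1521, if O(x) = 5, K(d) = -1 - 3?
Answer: 424539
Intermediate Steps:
K(d) = -4
n(W) = -4*W
((678 + 111)*(360 - 387))*n(O(2)) - 1521 = ((678 + 111)*(360 - 387))*(-4*5) - 1521 = (789*(-27))*(-20) - 1521 = -21303*(-20) - 1521 = 426060 - 1521 = 424539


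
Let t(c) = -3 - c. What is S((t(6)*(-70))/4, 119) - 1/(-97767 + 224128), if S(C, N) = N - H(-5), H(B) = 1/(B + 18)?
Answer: 195354093/1642693 ≈ 118.92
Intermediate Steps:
H(B) = 1/(18 + B)
S(C, N) = -1/13 + N (S(C, N) = N - 1/(18 - 5) = N - 1/13 = -1/13 + N)
S((t(6)*(-70))/4, 119) - 1/(-97767 + 224128) = (-1/13 + 119) - 1/(-97767 + 224128) = 1546/13 - 1/126361 = 195354093/1642693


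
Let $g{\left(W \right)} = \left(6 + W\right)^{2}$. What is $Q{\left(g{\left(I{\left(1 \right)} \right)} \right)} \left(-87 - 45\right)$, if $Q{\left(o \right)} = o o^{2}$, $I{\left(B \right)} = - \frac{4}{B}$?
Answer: $-8448$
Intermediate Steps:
$Q{\left(o \right)} = o^{3}$
$Q{\left(g{\left(I{\left(1 \right)} \right)} \right)} \left(-87 - 45\right) = \left(\left(6 - \frac{4}{1}\right)^{2}\right)^{3} \left(-87 - 45\right) = \left(\left(6 - 4\right)^{2}\right)^{3} \left(-132\right) = \left(2^{2}\right)^{3} \left(-132\right) = 4^{3} \left(-132\right) = 64 \left(-132\right) = -8448$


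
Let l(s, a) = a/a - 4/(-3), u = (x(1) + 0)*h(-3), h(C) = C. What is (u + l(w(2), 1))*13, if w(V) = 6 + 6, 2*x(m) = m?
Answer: 65/6 ≈ 10.833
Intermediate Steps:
x(m) = m/2
w(V) = 12
u = -3/2 (u = ((1/2)*1 + 0)*(-3) = (1/2 + 0)*(-3) = (1/2)*(-3) = -3/2 ≈ -1.5000)
l(s, a) = 7/3 (l(s, a) = 1 - 4*(-1/3) = 1 + 4/3 = 7/3)
(u + l(w(2), 1))*13 = (-3/2 + 7/3)*13 = (5/6)*13 = 65/6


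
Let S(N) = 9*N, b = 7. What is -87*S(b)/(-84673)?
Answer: 5481/84673 ≈ 0.064731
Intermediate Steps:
-87*S(b)/(-84673) = -783*7/(-84673) = -87*63*(-1/84673) = -5481*(-1/84673) = 5481/84673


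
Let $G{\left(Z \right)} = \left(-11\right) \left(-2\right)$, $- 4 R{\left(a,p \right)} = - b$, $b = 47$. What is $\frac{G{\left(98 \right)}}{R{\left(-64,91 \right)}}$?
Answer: $\frac{88}{47} \approx 1.8723$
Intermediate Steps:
$R{\left(a,p \right)} = \frac{47}{4}$ ($R{\left(a,p \right)} = - \frac{\left(-1\right) 47}{4} = \left(- \frac{1}{4}\right) \left(-47\right) = \frac{47}{4}$)
$G{\left(Z \right)} = 22$
$\frac{G{\left(98 \right)}}{R{\left(-64,91 \right)}} = \frac{22}{\frac{47}{4}} = 22 \cdot \frac{4}{47} = \frac{88}{47}$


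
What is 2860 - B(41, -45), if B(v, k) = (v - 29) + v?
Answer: 2807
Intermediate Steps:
B(v, k) = -29 + 2*v (B(v, k) = (-29 + v) + v = -29 + 2*v)
2860 - B(41, -45) = 2860 - (-29 + 2*41) = 2860 - (-29 + 82) = 2860 - 1*53 = 2860 - 53 = 2807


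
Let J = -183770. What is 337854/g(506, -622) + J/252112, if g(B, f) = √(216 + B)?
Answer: -91885/126056 + 168927*√2/19 ≈ 12573.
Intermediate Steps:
337854/g(506, -622) + J/252112 = 337854/(√(216 + 506)) - 183770/252112 = 337854/(√722) - 183770*1/252112 = 337854/((19*√2)) - 91885/126056 = 337854*(√2/38) - 91885/126056 = 168927*√2/19 - 91885/126056 = -91885/126056 + 168927*√2/19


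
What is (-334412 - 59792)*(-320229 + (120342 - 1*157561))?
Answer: 140907431392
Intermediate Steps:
(-334412 - 59792)*(-320229 + (120342 - 1*157561)) = -394204*(-320229 + (120342 - 157561)) = -394204*(-320229 - 37219) = -394204*(-357448) = 140907431392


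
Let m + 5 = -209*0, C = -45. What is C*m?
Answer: 225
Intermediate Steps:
m = -5 (m = -5 - 209*0 = -5 + 0 = -5)
C*m = -45*(-5) = 225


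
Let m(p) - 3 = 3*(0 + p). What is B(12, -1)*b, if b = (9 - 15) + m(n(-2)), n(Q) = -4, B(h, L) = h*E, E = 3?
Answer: -540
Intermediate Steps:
B(h, L) = 3*h (B(h, L) = h*3 = 3*h)
m(p) = 3 + 3*p (m(p) = 3 + 3*(0 + p) = 3 + 3*p)
b = -15 (b = (9 - 15) + (3 + 3*(-4)) = -6 + (3 - 12) = -6 - 9 = -15)
B(12, -1)*b = (3*12)*(-15) = 36*(-15) = -540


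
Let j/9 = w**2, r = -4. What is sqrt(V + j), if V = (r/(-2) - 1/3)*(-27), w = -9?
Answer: 6*sqrt(19) ≈ 26.153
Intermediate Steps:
V = -45 (V = (-4/(-2) - 1/3)*(-27) = (-4*(-1/2) - 1*1/3)*(-27) = (2 - 1/3)*(-27) = (5/3)*(-27) = -45)
j = 729 (j = 9*(-9)**2 = 9*81 = 729)
sqrt(V + j) = sqrt(-45 + 729) = sqrt(684) = 6*sqrt(19)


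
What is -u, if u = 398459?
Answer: -398459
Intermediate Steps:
-u = -1*398459 = -398459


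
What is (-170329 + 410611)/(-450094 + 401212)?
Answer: -40047/8147 ≈ -4.9156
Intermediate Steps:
(-170329 + 410611)/(-450094 + 401212) = 240282/(-48882) = 240282*(-1/48882) = -40047/8147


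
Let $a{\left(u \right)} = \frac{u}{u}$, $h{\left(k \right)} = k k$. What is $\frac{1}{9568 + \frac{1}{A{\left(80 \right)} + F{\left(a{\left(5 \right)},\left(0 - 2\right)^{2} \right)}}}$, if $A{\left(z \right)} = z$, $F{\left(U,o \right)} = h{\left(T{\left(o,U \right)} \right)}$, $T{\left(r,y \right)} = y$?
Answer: $\frac{81}{775009} \approx 0.00010451$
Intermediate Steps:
$h{\left(k \right)} = k^{2}$
$a{\left(u \right)} = 1$
$F{\left(U,o \right)} = U^{2}$
$\frac{1}{9568 + \frac{1}{A{\left(80 \right)} + F{\left(a{\left(5 \right)},\left(0 - 2\right)^{2} \right)}}} = \frac{1}{9568 + \frac{1}{80 + 1^{2}}} = \frac{1}{9568 + \frac{1}{80 + 1}} = \frac{1}{9568 + \frac{1}{81}} = \frac{1}{\frac{775009}{81}} = \frac{81}{775009}$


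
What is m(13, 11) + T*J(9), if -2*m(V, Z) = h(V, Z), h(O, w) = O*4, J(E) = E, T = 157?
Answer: 1387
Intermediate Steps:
h(O, w) = 4*O
m(V, Z) = -2*V
m(13, 11) + T*J(9) = -2*13 + 157*9 = -26 + 1413 = 1387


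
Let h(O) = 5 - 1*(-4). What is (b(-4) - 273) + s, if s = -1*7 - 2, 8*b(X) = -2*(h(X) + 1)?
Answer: -569/2 ≈ -284.50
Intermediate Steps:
h(O) = 9 (h(O) = 5 + 4 = 9)
b(X) = -5/2 (b(X) = (-2*(9 + 1))/8 = (-2*10)/8 = (⅛)*(-20) = -5/2)
s = -9 (s = -7 - 2 = -9)
(b(-4) - 273) + s = (-5/2 - 273) - 9 = -551/2 - 9 = -569/2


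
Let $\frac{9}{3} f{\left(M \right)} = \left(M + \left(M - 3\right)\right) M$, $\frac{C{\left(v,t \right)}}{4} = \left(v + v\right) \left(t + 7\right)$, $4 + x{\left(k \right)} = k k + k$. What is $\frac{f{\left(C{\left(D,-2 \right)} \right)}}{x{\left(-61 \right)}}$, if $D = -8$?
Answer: $\frac{25720}{1371} \approx 18.76$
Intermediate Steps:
$x{\left(k \right)} = -4 + k + k^{2}$ ($x{\left(k \right)} = -4 + \left(k k + k\right) = -4 + \left(k^{2} + k\right) = -4 + \left(k + k^{2}\right) = -4 + k + k^{2}$)
$C{\left(v,t \right)} = 8 v \left(7 + t\right)$ ($C{\left(v,t \right)} = 4 \left(v + v\right) \left(t + 7\right) = 4 \cdot 2 v \left(7 + t\right) = 8 v \left(7 + t\right)$)
$f{\left(M \right)} = \frac{M \left(-3 + 2 M\right)}{3}$ ($f{\left(M \right)} = \frac{\left(M + \left(M - 3\right)\right) M}{3} = \frac{\left(M + \left(-3 + M\right)\right) M}{3} = \frac{\left(-3 + 2 M\right) M}{3} = \frac{M \left(-3 + 2 M\right)}{3}$)
$\frac{f{\left(C{\left(D,-2 \right)} \right)}}{x{\left(-61 \right)}} = \frac{\frac{1}{3} \cdot 8 \left(-8\right) \left(7 - 2\right) \left(-3 + 2 \cdot 8 \left(-8\right) \left(7 - 2\right)\right)}{-4 - 61 + \left(-61\right)^{2}} = \frac{\frac{1}{3} \cdot 8 \left(-8\right) 5 \left(-3 + 2 \cdot 8 \left(-8\right) 5\right)}{-4 - 61 + 3721} = \frac{\frac{1}{3} \left(-320\right) \left(-3 + 2 \left(-320\right)\right)}{3656} = \frac{1}{3} \left(-320\right) \left(-3 - 640\right) \frac{1}{3656} = \frac{1}{3} \left(-320\right) \left(-643\right) \frac{1}{3656} = \frac{205760}{3} \cdot \frac{1}{3656} = \frac{25720}{1371}$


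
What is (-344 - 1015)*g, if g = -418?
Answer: 568062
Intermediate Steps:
(-344 - 1015)*g = (-344 - 1015)*(-418) = -1359*(-418) = 568062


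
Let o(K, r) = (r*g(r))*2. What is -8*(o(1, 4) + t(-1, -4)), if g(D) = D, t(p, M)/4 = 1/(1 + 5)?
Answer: -784/3 ≈ -261.33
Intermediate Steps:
t(p, M) = ⅔ (t(p, M) = 4/(1 + 5) = 4/6 = 4*(⅙) = ⅔)
o(K, r) = 2*r² (o(K, r) = (r*r)*2 = r²*2 = 2*r²)
-8*(o(1, 4) + t(-1, -4)) = -8*(2*4² + ⅔) = -8*(2*16 + ⅔) = -8*(32 + ⅔) = -8*98/3 = -784/3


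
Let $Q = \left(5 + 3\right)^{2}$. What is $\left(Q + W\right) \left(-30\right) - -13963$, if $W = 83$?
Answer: $9553$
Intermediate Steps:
$Q = 64$ ($Q = 8^{2} = 64$)
$\left(Q + W\right) \left(-30\right) - -13963 = \left(64 + 83\right) \left(-30\right) - -13963 = 147 \left(-30\right) + 13963 = -4410 + 13963 = 9553$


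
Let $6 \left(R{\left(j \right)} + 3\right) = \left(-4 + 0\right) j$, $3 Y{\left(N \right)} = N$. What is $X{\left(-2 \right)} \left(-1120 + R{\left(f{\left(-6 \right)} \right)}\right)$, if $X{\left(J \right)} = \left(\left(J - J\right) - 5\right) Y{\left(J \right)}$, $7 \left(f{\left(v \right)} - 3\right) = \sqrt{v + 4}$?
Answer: $-3750 - \frac{20 i \sqrt{2}}{63} \approx -3750.0 - 0.44896 i$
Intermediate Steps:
$Y{\left(N \right)} = \frac{N}{3}$
$f{\left(v \right)} = 3 + \frac{\sqrt{4 + v}}{7}$ ($f{\left(v \right)} = 3 + \frac{\sqrt{v + 4}}{7} = 3 + \frac{\sqrt{4 + v}}{7}$)
$X{\left(J \right)} = - \frac{5 J}{3}$ ($X{\left(J \right)} = \left(\left(J - J\right) - 5\right) \frac{J}{3} = \left(0 - 5\right) \frac{J}{3} = - 5 \frac{J}{3} = - \frac{5 J}{3}$)
$R{\left(j \right)} = -3 - \frac{2 j}{3}$ ($R{\left(j \right)} = -3 + \frac{\left(-4 + 0\right) j}{6} = -3 + \frac{\left(-4\right) j}{6} = -3 - \frac{2 j}{3}$)
$X{\left(-2 \right)} \left(-1120 + R{\left(f{\left(-6 \right)} \right)}\right) = \left(- \frac{5}{3}\right) \left(-2\right) \left(-1120 - \left(3 + \frac{2 \left(3 + \frac{\sqrt{4 - 6}}{7}\right)}{3}\right)\right) = \frac{10 \left(-1120 - \left(3 + \frac{2 \left(3 + \frac{\sqrt{-2}}{7}\right)}{3}\right)\right)}{3} = \frac{10 \left(-1120 - \left(3 + \frac{2 \left(3 + \frac{i \sqrt{2}}{7}\right)}{3}\right)\right)}{3} = \frac{10 \left(-1120 - \left(5 + \frac{2 i \sqrt{2}}{21}\right)\right)}{3} = \frac{10 \left(-1125 - \frac{2 i \sqrt{2}}{21}\right)}{3} = -3750 - \frac{20 i \sqrt{2}}{63}$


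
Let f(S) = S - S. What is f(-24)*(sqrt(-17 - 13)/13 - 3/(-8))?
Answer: 0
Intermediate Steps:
f(S) = 0
f(-24)*(sqrt(-17 - 13)/13 - 3/(-8)) = 0*(sqrt(-17 - 13)/13 - 3/(-8)) = 0*(sqrt(-30)*(1/13) - 3*(-1/8)) = 0*((I*sqrt(30))*(1/13) + 3/8) = 0*(I*sqrt(30)/13 + 3/8) = 0*(3/8 + I*sqrt(30)/13) = 0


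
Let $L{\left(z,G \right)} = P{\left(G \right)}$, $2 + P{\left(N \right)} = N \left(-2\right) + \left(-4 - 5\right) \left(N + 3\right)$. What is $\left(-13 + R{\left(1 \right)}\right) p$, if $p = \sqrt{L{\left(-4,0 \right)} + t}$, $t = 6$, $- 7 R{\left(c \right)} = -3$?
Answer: $- \frac{88 i \sqrt{23}}{7} \approx - 60.29 i$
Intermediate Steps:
$P{\left(N \right)} = -29 - 11 N$ ($P{\left(N \right)} = -2 + \left(N \left(-2\right) + \left(-4 - 5\right) \left(N + 3\right)\right) = -2 - \left(2 N + 9 \left(3 + N\right)\right) = -2 - \left(27 + 11 N\right) = -29 - 11 N$)
$L{\left(z,G \right)} = -29 - 11 G$
$R{\left(c \right)} = \frac{3}{7}$ ($R{\left(c \right)} = \left(- \frac{1}{7}\right) \left(-3\right) = \frac{3}{7}$)
$p = i \sqrt{23}$ ($p = \sqrt{\left(-29 - 0\right) + 6} = \sqrt{\left(-29 + 0\right) + 6} = \sqrt{-29 + 6} = \sqrt{-23} = i \sqrt{23} \approx 4.7958 i$)
$\left(-13 + R{\left(1 \right)}\right) p = \left(-13 + \frac{3}{7}\right) i \sqrt{23} = - \frac{88 i \sqrt{23}}{7}$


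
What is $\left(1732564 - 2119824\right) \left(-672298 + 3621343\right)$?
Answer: $-1142047166700$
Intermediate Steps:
$\left(1732564 - 2119824\right) \left(-672298 + 3621343\right) = \left(-387260\right) 2949045 = -1142047166700$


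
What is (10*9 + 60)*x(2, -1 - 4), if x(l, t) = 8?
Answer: 1200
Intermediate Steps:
(10*9 + 60)*x(2, -1 - 4) = (10*9 + 60)*8 = (90 + 60)*8 = 150*8 = 1200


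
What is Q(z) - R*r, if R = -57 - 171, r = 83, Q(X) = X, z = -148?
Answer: 18776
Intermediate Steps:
R = -228
Q(z) - R*r = -148 - (-228)*83 = -148 - 1*(-18924) = -148 + 18924 = 18776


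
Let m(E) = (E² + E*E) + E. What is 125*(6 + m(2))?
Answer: 2000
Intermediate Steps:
m(E) = E + 2*E² (m(E) = (E² + E²) + E = 2*E² + E = E + 2*E²)
125*(6 + m(2)) = 125*(6 + 2*(1 + 2*2)) = 125*(6 + 2*(1 + 4)) = 125*(6 + 2*5) = 125*(6 + 10) = 125*16 = 2000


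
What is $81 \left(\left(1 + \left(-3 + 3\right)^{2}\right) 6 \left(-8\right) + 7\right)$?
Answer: $-3321$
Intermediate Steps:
$81 \left(\left(1 + \left(-3 + 3\right)^{2}\right) 6 \left(-8\right) + 7\right) = 81 \left(\left(1 + 0^{2}\right) 6 \left(-8\right) + 7\right) = 81 \left(\left(1 + 0\right) 6 \left(-8\right) + 7\right) = 81 \left(1 \cdot 6 \left(-8\right) + 7\right) = 81 \left(6 \left(-8\right) + 7\right) = 81 \left(-48 + 7\right) = 81 \left(-41\right) = -3321$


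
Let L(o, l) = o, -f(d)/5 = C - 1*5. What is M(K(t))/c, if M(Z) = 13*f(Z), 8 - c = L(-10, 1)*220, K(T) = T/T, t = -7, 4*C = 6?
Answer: 455/4416 ≈ 0.10303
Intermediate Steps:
C = 3/2 (C = (1/4)*6 = 3/2 ≈ 1.5000)
f(d) = 35/2 (f(d) = -5*(3/2 - 1*5) = -5*(3/2 - 5) = -5*(-7/2) = 35/2)
K(T) = 1
c = 2208 (c = 8 - (-10)*220 = 8 - 1*(-2200) = 8 + 2200 = 2208)
M(Z) = 455/2 (M(Z) = 13*(35/2) = 455/2)
M(K(t))/c = (455/2)/2208 = (455/2)*(1/2208) = 455/4416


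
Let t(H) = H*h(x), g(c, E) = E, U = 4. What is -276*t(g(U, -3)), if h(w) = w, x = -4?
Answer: -3312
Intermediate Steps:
t(H) = -4*H (t(H) = H*(-4) = -4*H)
-276*t(g(U, -3)) = -(-1104)*(-3) = -276*12 = -3312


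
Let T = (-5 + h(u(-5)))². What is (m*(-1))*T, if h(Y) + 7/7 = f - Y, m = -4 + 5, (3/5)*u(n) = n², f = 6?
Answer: -15625/9 ≈ -1736.1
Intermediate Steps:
u(n) = 5*n²/3
m = 1
h(Y) = 5 - Y (h(Y) = -1 + (6 - Y) = 5 - Y)
T = 15625/9 (T = (-5 + (5 - 5*(-5)²/3))² = (-5 + (5 - 5*25/3))² = (-5 + (5 - 1*125/3))² = (-5 + (5 - 125/3))² = (-5 - 110/3)² = (-125/3)² = 15625/9 ≈ 1736.1)
(m*(-1))*T = (1*(-1))*(15625/9) = -1*15625/9 = -15625/9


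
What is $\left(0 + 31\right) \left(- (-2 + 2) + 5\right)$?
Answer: $155$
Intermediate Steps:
$\left(0 + 31\right) \left(- (-2 + 2) + 5\right) = 31 \left(\left(-1\right) 0 + 5\right) = 31 \left(0 + 5\right) = 31 \cdot 5 = 155$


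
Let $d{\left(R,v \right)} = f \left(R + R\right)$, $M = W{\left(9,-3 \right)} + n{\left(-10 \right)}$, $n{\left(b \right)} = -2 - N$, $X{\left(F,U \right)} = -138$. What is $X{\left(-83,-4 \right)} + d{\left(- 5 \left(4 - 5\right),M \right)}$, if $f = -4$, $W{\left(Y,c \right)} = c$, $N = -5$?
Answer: $-178$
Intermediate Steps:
$n{\left(b \right)} = 3$ ($n{\left(b \right)} = -2 - -5 = -2 + 5 = 3$)
$M = 0$ ($M = -3 + 3 = 0$)
$d{\left(R,v \right)} = - 8 R$ ($d{\left(R,v \right)} = - 4 \left(R + R\right) = - 4 \cdot 2 R = - 8 R$)
$X{\left(-83,-4 \right)} + d{\left(- 5 \left(4 - 5\right),M \right)} = -138 - 8 \left(- 5 \left(4 - 5\right)\right) = -138 - 8 \left(\left(-5\right) \left(-1\right)\right) = -138 - 40 = -178$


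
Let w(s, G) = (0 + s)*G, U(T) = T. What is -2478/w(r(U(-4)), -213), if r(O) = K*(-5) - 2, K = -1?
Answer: 826/213 ≈ 3.8779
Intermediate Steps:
r(O) = 3 (r(O) = -1*(-5) - 2 = 5 - 2 = 3)
w(s, G) = G*s (w(s, G) = s*G = G*s)
-2478/w(r(U(-4)), -213) = -2478/((-213*3)) = -2478/(-639) = -2478*(-1/639) = 826/213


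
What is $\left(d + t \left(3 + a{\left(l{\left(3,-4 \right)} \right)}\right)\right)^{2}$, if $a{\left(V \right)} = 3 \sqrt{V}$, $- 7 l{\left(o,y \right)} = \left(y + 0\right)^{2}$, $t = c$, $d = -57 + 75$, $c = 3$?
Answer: $\frac{3807}{7} + \frac{1944 i \sqrt{7}}{7} \approx 543.86 + 734.76 i$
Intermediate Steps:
$d = 18$
$t = 3$
$l{\left(o,y \right)} = - \frac{y^{2}}{7}$ ($l{\left(o,y \right)} = - \frac{\left(y + 0\right)^{2}}{7} = - \frac{y^{2}}{7}$)
$\left(d + t \left(3 + a{\left(l{\left(3,-4 \right)} \right)}\right)\right)^{2} = \left(18 + 3 \left(3 + 3 \sqrt{- \frac{\left(-4\right)^{2}}{7}}\right)\right)^{2} = \left(18 + 3 \left(3 + 3 \sqrt{\left(- \frac{1}{7}\right) 16}\right)\right)^{2} = \left(18 + 3 \left(3 + 3 \sqrt{- \frac{16}{7}}\right)\right)^{2} = \left(18 + 3 \left(3 + 3 \frac{4 i \sqrt{7}}{7}\right)\right)^{2} = \left(18 + 3 \left(3 + \frac{12 i \sqrt{7}}{7}\right)\right)^{2} = \left(18 + \left(9 + \frac{36 i \sqrt{7}}{7}\right)\right)^{2} = \left(27 + \frac{36 i \sqrt{7}}{7}\right)^{2}$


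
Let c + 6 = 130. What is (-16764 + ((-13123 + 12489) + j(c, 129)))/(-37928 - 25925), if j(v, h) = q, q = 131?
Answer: 17267/63853 ≈ 0.27042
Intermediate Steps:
c = 124 (c = -6 + 130 = 124)
j(v, h) = 131
(-16764 + ((-13123 + 12489) + j(c, 129)))/(-37928 - 25925) = (-16764 + ((-13123 + 12489) + 131))/(-37928 - 25925) = (-16764 + (-634 + 131))/(-63853) = (-16764 - 503)*(-1/63853) = -17267*(-1/63853) = 17267/63853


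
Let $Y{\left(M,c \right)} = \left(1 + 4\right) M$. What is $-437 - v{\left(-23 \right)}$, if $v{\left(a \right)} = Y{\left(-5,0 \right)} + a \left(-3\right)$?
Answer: $-481$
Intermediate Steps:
$Y{\left(M,c \right)} = 5 M$
$v{\left(a \right)} = -25 - 3 a$ ($v{\left(a \right)} = 5 \left(-5\right) + a \left(-3\right) = -25 - 3 a$)
$-437 - v{\left(-23 \right)} = -437 - \left(-25 - -69\right) = -437 - \left(-25 + 69\right) = -437 - 44 = -481$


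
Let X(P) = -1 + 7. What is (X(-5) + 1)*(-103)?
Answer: -721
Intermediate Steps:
X(P) = 6
(X(-5) + 1)*(-103) = (6 + 1)*(-103) = 7*(-103) = -721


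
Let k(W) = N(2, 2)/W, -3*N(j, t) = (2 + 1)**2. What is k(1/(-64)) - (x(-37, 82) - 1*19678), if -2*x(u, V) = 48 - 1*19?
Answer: 39769/2 ≈ 19885.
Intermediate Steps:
x(u, V) = -29/2 (x(u, V) = -(48 - 1*19)/2 = -(48 - 19)/2 = -1/2*29 = -29/2)
N(j, t) = -3 (N(j, t) = -(2 + 1)**2/3 = -1/3*3**2 = -1/3*9 = -3)
k(W) = -3/W
k(1/(-64)) - (x(-37, 82) - 1*19678) = -3/(1/(-64)) - (-29/2 - 1*19678) = -3/(-1/64) - (-29/2 - 19678) = -3*(-64) - 1*(-39385/2) = 192 + 39385/2 = 39769/2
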